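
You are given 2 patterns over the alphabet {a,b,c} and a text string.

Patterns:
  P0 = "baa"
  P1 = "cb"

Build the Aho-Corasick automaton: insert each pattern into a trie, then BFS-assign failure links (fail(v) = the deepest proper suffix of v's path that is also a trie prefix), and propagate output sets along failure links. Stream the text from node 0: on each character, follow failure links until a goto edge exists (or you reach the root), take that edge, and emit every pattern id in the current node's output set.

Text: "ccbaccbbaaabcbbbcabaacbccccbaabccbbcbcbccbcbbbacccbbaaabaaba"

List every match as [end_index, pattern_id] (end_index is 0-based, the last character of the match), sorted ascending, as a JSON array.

Build:
Trie nodes:
  0='ε' goto b→1 c→4
  1='b' goto a→2
  2='ba' goto a→3
  3='baa' goto ·  ←P0
  4='c' goto b→5
  5='cb' goto ·  ←P1

Failure links (BFS by depth):
  fail(1) 'b': from fail(0)=0 chase 'b': 0 ⇒ 0;  out=∅∪out(0)=∅
  fail(4) 'c': from fail(0)=0 chase 'c': 0 ⇒ 0;  out=∅∪out(0)=∅
  fail(2) 'ba': from fail(1)=0 chase 'a': 0 ⇒ 0;  out=∅∪out(0)=∅
  fail(5) 'cb': from fail(4)=0 chase 'b': 0 ⇒ 1;  out={1}∪out(1)={1}
  fail(3) 'baa': from fail(2)=0 chase 'a': 0 ⇒ 0;  out={0}∪out(0)={0}

Run:
[0] read 'c'  n0⇒n4
[1] read 'c'  n4⇒n4 (fail-walked)
[2] read 'b'  n4⇒n5  emit P1@[1:2]
[3] read 'a'  n5⇒n2 (fail-walked)
[4] read 'c'  n2⇒n4 (fail-walked)
[5] read 'c'  n4⇒n4 (fail-walked)
[6] read 'b'  n4⇒n5  emit P1@[5:6]
[7] read 'b'  n5⇒n1 (fail-walked)
[8] read 'a'  n1⇒n2
[9] read 'a'  n2⇒n3  emit P0@[7:9]
[10] read 'a'  n3⇒n0 (fail-walked)
[11] read 'b'  n0⇒n1
[12] read 'c'  n1⇒n4 (fail-walked)
[13] read 'b'  n4⇒n5  emit P1@[12:13]
[14] read 'b'  n5⇒n1 (fail-walked)
[15] read 'b'  n1⇒n1 (fail-walked)
[16] read 'c'  n1⇒n4 (fail-walked)
[17] read 'a'  n4⇒n0 (fail-walked)
[18] read 'b'  n0⇒n1
[19] read 'a'  n1⇒n2
[20] read 'a'  n2⇒n3  emit P0@[18:20]
[21] read 'c'  n3⇒n4 (fail-walked)
[22] read 'b'  n4⇒n5  emit P1@[21:22]
[23] read 'c'  n5⇒n4 (fail-walked)
[24] read 'c'  n4⇒n4 (fail-walked)
[25] read 'c'  n4⇒n4 (fail-walked)
[26] read 'c'  n4⇒n4 (fail-walked)
[27] read 'b'  n4⇒n5  emit P1@[26:27]
[28] read 'a'  n5⇒n2 (fail-walked)
[29] read 'a'  n2⇒n3  emit P0@[27:29]
[30] read 'b'  n3⇒n1 (fail-walked)
[31] read 'c'  n1⇒n4 (fail-walked)
[32] read 'c'  n4⇒n4 (fail-walked)
[33] read 'b'  n4⇒n5  emit P1@[32:33]
[34] read 'b'  n5⇒n1 (fail-walked)
[35] read 'c'  n1⇒n4 (fail-walked)
[36] read 'b'  n4⇒n5  emit P1@[35:36]
[37] read 'c'  n5⇒n4 (fail-walked)
[38] read 'b'  n4⇒n5  emit P1@[37:38]
[39] read 'c'  n5⇒n4 (fail-walked)
[40] read 'c'  n4⇒n4 (fail-walked)
[41] read 'b'  n4⇒n5  emit P1@[40:41]
[42] read 'c'  n5⇒n4 (fail-walked)
[43] read 'b'  n4⇒n5  emit P1@[42:43]
[44] read 'b'  n5⇒n1 (fail-walked)
[45] read 'b'  n1⇒n1 (fail-walked)
[46] read 'a'  n1⇒n2
[47] read 'c'  n2⇒n4 (fail-walked)
[48] read 'c'  n4⇒n4 (fail-walked)
[49] read 'c'  n4⇒n4 (fail-walked)
[50] read 'b'  n4⇒n5  emit P1@[49:50]
[51] read 'b'  n5⇒n1 (fail-walked)
[52] read 'a'  n1⇒n2
[53] read 'a'  n2⇒n3  emit P0@[51:53]
[54] read 'a'  n3⇒n0 (fail-walked)
[55] read 'b'  n0⇒n1
[56] read 'a'  n1⇒n2
[57] read 'a'  n2⇒n3  emit P0@[55:57]
[58] read 'b'  n3⇒n1 (fail-walked)
[59] read 'a'  n1⇒n2

Result: [[2,1],[6,1],[9,0],[13,1],[20,0],[22,1],[27,1],[29,0],[33,1],[36,1],[38,1],[41,1],[43,1],[50,1],[53,0],[57,0]]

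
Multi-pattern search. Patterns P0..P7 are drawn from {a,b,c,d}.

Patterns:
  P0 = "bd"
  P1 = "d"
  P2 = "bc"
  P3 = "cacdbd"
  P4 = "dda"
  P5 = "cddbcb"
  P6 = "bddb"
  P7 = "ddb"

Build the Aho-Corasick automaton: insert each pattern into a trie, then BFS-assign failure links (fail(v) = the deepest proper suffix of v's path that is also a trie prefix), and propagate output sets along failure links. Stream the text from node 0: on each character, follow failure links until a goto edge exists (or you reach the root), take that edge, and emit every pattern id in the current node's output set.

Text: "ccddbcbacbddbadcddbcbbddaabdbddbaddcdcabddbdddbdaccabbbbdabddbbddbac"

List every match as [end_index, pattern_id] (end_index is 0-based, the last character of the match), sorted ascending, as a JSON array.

Construct AC machine:
Trie nodes:
  n0 'ε': b→1 c→5 d→3
  n1 'b': c→4 d→2
  n2 'bd': d→18  [P0 ends]
  n3 'd': d→11  [P1 ends]
  n4 'bc': ·  [P2 ends]
  n5 'c': a→6 d→13
  n6 'ca': c→7
  n7 'cac': d→8
  n8 'cacd': b→9
  n9 'cacdb': d→10
  n10 'cacdbd': ·  [P3 ends]
  n11 'dd': a→12 b→20
  n12 'dda': ·  [P4 ends]
  n13 'cd': d→14
  n14 'cdd': b→15
  n15 'cddb': c→16
  n16 'cddbc': b→17
  n17 'cddbcb': ·  [P5 ends]
  n18 'bdd': b→19
  n19 'bddb': ·  [P6 ends]
  n20 'ddb': ·  [P7 ends]

BFS fail/out derivation:
  fail(1) 'b': from fail(0)=0 chase 'b': 0 ⇒ 0;  out=∅∪out(0)=∅
  fail(3) 'd': from fail(0)=0 chase 'd': 0 ⇒ 0;  out={1}∪out(0)={1}
  fail(5) 'c': from fail(0)=0 chase 'c': 0 ⇒ 0;  out=∅∪out(0)=∅
  fail(2) 'bd': from fail(1)=0 chase 'd': 0 ⇒ 3;  out={0}∪out(3)={0,1}
  fail(4) 'bc': from fail(1)=0 chase 'c': 0 ⇒ 5;  out={2}∪out(5)={2}
  fail(6) 'ca': from fail(5)=0 chase 'a': 0 ⇒ 0;  out=∅∪out(0)=∅
  fail(11) 'dd': from fail(3)=0 chase 'd': 0 ⇒ 3;  out=∅∪out(3)={1}
  fail(13) 'cd': from fail(5)=0 chase 'd': 0 ⇒ 3;  out=∅∪out(3)={1}
  fail(7) 'cac': from fail(6)=0 chase 'c': 0 ⇒ 5;  out=∅∪out(5)=∅
  fail(12) 'dda': from fail(11)=3 chase 'a': 3→0 ⇒ 0;  out={4}∪out(0)={4}
  fail(14) 'cdd': from fail(13)=3 chase 'd': 3 ⇒ 11;  out=∅∪out(11)={1}
  fail(18) 'bdd': from fail(2)=3 chase 'd': 3 ⇒ 11;  out=∅∪out(11)={1}
  fail(20) 'ddb': from fail(11)=3 chase 'b': 3→0 ⇒ 1;  out={7}∪out(1)={7}
  fail(8) 'cacd': from fail(7)=5 chase 'd': 5 ⇒ 13;  out=∅∪out(13)={1}
  fail(15) 'cddb': from fail(14)=11 chase 'b': 11 ⇒ 20;  out=∅∪out(20)={7}
  fail(19) 'bddb': from fail(18)=11 chase 'b': 11 ⇒ 20;  out={6}∪out(20)={6,7}
  fail(9) 'cacdb': from fail(8)=13 chase 'b': 13→3→0 ⇒ 1;  out=∅∪out(1)=∅
  fail(16) 'cddbc': from fail(15)=20 chase 'c': 20→1 ⇒ 4;  out=∅∪out(4)={2}
  fail(10) 'cacdbd': from fail(9)=1 chase 'd': 1 ⇒ 2;  out={3}∪out(2)={0,1,3}
  fail(17) 'cddbcb': from fail(16)=4 chase 'b': 4→5→0 ⇒ 1;  out={5}∪out(1)={5}

Scan:
[0] read 'c'  n0⇒n5
[1] read 'c'  n5⇒n5 (fail-walked)
[2] read 'd'  n5⇒n13  ** P1@[2:2]
[3] read 'd'  n13⇒n14  ** P1@[3:3]
[4] read 'b'  n14⇒n15  ** P7@[2:4]
[5] read 'c'  n15⇒n16  ** P2@[4:5]
[6] read 'b'  n16⇒n17  ** P5@[1:6]
[7] read 'a'  n17⇒n0 (fail-walked)
[8] read 'c'  n0⇒n5
[9] read 'b'  n5⇒n1 (fail-walked)
[10] read 'd'  n1⇒n2  ** P0@[9:10],P1@[10:10]
[11] read 'd'  n2⇒n18  ** P1@[11:11]
[12] read 'b'  n18⇒n19  ** P6@[9:12],P7@[10:12]
[13] read 'a'  n19⇒n0 (fail-walked)
[14] read 'd'  n0⇒n3  ** P1@[14:14]
[15] read 'c'  n3⇒n5 (fail-walked)
[16] read 'd'  n5⇒n13  ** P1@[16:16]
[17] read 'd'  n13⇒n14  ** P1@[17:17]
[18] read 'b'  n14⇒n15  ** P7@[16:18]
[19] read 'c'  n15⇒n16  ** P2@[18:19]
[20] read 'b'  n16⇒n17  ** P5@[15:20]
[21] read 'b'  n17⇒n1 (fail-walked)
[22] read 'd'  n1⇒n2  ** P0@[21:22],P1@[22:22]
[23] read 'd'  n2⇒n18  ** P1@[23:23]
[24] read 'a'  n18⇒n12 (fail-walked)  ** P4@[22:24]
[25] read 'a'  n12⇒n0 (fail-walked)
[26] read 'b'  n0⇒n1
[27] read 'd'  n1⇒n2  ** P0@[26:27],P1@[27:27]
[28] read 'b'  n2⇒n1 (fail-walked)
[29] read 'd'  n1⇒n2  ** P0@[28:29],P1@[29:29]
[30] read 'd'  n2⇒n18  ** P1@[30:30]
[31] read 'b'  n18⇒n19  ** P6@[28:31],P7@[29:31]
[32] read 'a'  n19⇒n0 (fail-walked)
[33] read 'd'  n0⇒n3  ** P1@[33:33]
[34] read 'd'  n3⇒n11  ** P1@[34:34]
[35] read 'c'  n11⇒n5 (fail-walked)
[36] read 'd'  n5⇒n13  ** P1@[36:36]
[37] read 'c'  n13⇒n5 (fail-walked)
[38] read 'a'  n5⇒n6
[39] read 'b'  n6⇒n1 (fail-walked)
[40] read 'd'  n1⇒n2  ** P0@[39:40],P1@[40:40]
[41] read 'd'  n2⇒n18  ** P1@[41:41]
[42] read 'b'  n18⇒n19  ** P6@[39:42],P7@[40:42]
[43] read 'd'  n19⇒n2 (fail-walked)  ** P0@[42:43],P1@[43:43]
[44] read 'd'  n2⇒n18  ** P1@[44:44]
[45] read 'd'  n18⇒n11 (fail-walked)  ** P1@[45:45]
[46] read 'b'  n11⇒n20  ** P7@[44:46]
[47] read 'd'  n20⇒n2 (fail-walked)  ** P0@[46:47],P1@[47:47]
[48] read 'a'  n2⇒n0 (fail-walked)
[49] read 'c'  n0⇒n5
[50] read 'c'  n5⇒n5 (fail-walked)
[51] read 'a'  n5⇒n6
[52] read 'b'  n6⇒n1 (fail-walked)
[53] read 'b'  n1⇒n1 (fail-walked)
[54] read 'b'  n1⇒n1 (fail-walked)
[55] read 'b'  n1⇒n1 (fail-walked)
[56] read 'd'  n1⇒n2  ** P0@[55:56],P1@[56:56]
[57] read 'a'  n2⇒n0 (fail-walked)
[58] read 'b'  n0⇒n1
[59] read 'd'  n1⇒n2  ** P0@[58:59],P1@[59:59]
[60] read 'd'  n2⇒n18  ** P1@[60:60]
[61] read 'b'  n18⇒n19  ** P6@[58:61],P7@[59:61]
[62] read 'b'  n19⇒n1 (fail-walked)
[63] read 'd'  n1⇒n2  ** P0@[62:63],P1@[63:63]
[64] read 'd'  n2⇒n18  ** P1@[64:64]
[65] read 'b'  n18⇒n19  ** P6@[62:65],P7@[63:65]
[66] read 'a'  n19⇒n0 (fail-walked)
[67] read 'c'  n0⇒n5

All matches (sorted): [[2,1],[3,1],[4,7],[5,2],[6,5],[10,0],[10,1],[11,1],[12,6],[12,7],[14,1],[16,1],[17,1],[18,7],[19,2],[20,5],[22,0],[22,1],[23,1],[24,4],[27,0],[27,1],[29,0],[29,1],[30,1],[31,6],[31,7],[33,1],[34,1],[36,1],[40,0],[40,1],[41,1],[42,6],[42,7],[43,0],[43,1],[44,1],[45,1],[46,7],[47,0],[47,1],[56,0],[56,1],[59,0],[59,1],[60,1],[61,6],[61,7],[63,0],[63,1],[64,1],[65,6],[65,7]]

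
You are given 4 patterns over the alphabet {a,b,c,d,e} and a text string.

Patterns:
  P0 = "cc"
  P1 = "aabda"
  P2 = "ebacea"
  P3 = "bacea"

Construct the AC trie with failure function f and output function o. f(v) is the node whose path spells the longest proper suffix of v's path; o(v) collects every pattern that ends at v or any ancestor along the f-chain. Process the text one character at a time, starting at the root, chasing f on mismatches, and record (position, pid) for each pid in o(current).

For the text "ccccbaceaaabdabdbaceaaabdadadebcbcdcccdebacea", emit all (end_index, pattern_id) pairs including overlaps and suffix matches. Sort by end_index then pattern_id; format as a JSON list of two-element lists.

Build automaton:
Trie nodes:
  n0 'ε': a→3 b→14 c→1 e→8
  n1 'c': c→2
  n2 'cc': ·  ←P0
  n3 'a': a→4
  n4 'aa': b→5
  n5 'aab': d→6
  n6 'aabd': a→7
  n7 'aabda': ·  ←P1
  n8 'e': b→9
  n9 'eb': a→10
  n10 'eba': c→11
  n11 'ebac': e→12
  n12 'ebace': a→13
  n13 'ebacea': ·  ←P2
  n14 'b': a→15
  n15 'ba': c→16
  n16 'bac': e→17
  n17 'bace': a→18
  n18 'bacea': ·  ←P3

BFS fail/out derivation:
  fail(1) 'c': from fail(0)=0 chase 'c': 0 ⇒ 0;  out=∅∪out(0)=∅
  fail(3) 'a': from fail(0)=0 chase 'a': 0 ⇒ 0;  out=∅∪out(0)=∅
  fail(8) 'e': from fail(0)=0 chase 'e': 0 ⇒ 0;  out=∅∪out(0)=∅
  fail(14) 'b': from fail(0)=0 chase 'b': 0 ⇒ 0;  out=∅∪out(0)=∅
  fail(2) 'cc': from fail(1)=0 chase 'c': 0 ⇒ 1;  out={0}∪out(1)={0}
  fail(4) 'aa': from fail(3)=0 chase 'a': 0 ⇒ 3;  out=∅∪out(3)=∅
  fail(9) 'eb': from fail(8)=0 chase 'b': 0 ⇒ 14;  out=∅∪out(14)=∅
  fail(15) 'ba': from fail(14)=0 chase 'a': 0 ⇒ 3;  out=∅∪out(3)=∅
  fail(5) 'aab': from fail(4)=3 chase 'b': 3→0 ⇒ 14;  out=∅∪out(14)=∅
  fail(10) 'eba': from fail(9)=14 chase 'a': 14 ⇒ 15;  out=∅∪out(15)=∅
  fail(16) 'bac': from fail(15)=3 chase 'c': 3→0 ⇒ 1;  out=∅∪out(1)=∅
  fail(6) 'aabd': from fail(5)=14 chase 'd': 14→0 ⇒ 0;  out=∅∪out(0)=∅
  fail(11) 'ebac': from fail(10)=15 chase 'c': 15 ⇒ 16;  out=∅∪out(16)=∅
  fail(17) 'bace': from fail(16)=1 chase 'e': 1→0 ⇒ 8;  out=∅∪out(8)=∅
  fail(7) 'aabda': from fail(6)=0 chase 'a': 0 ⇒ 3;  out={1}∪out(3)={1}
  fail(12) 'ebace': from fail(11)=16 chase 'e': 16 ⇒ 17;  out=∅∪out(17)=∅
  fail(18) 'bacea': from fail(17)=8 chase 'a': 8→0 ⇒ 3;  out={3}∪out(3)={3}
  fail(13) 'ebacea': from fail(12)=17 chase 'a': 17 ⇒ 18;  out={2}∪out(18)={2,3}

Run:
[0] read 'c'  n0⇒n1
[1] read 'c'  n1⇒n2  ** P0@[0:1]
[2] read 'c'  n2⇒n2 (fail-walked)  ** P0@[1:2]
[3] read 'c'  n2⇒n2 (fail-walked)  ** P0@[2:3]
[4] read 'b'  n2⇒n14 (fail-walked)
[5] read 'a'  n14⇒n15
[6] read 'c'  n15⇒n16
[7] read 'e'  n16⇒n17
[8] read 'a'  n17⇒n18  ** P3@[4:8]
[9] read 'a'  n18⇒n4 (fail-walked)
[10] read 'a'  n4⇒n4 (fail-walked)
[11] read 'b'  n4⇒n5
[12] read 'd'  n5⇒n6
[13] read 'a'  n6⇒n7  ** P1@[9:13]
[14] read 'b'  n7⇒n14 (fail-walked)
[15] read 'd'  n14⇒n0 (fail-walked)
[16] read 'b'  n0⇒n14
[17] read 'a'  n14⇒n15
[18] read 'c'  n15⇒n16
[19] read 'e'  n16⇒n17
[20] read 'a'  n17⇒n18  ** P3@[16:20]
[21] read 'a'  n18⇒n4 (fail-walked)
[22] read 'a'  n4⇒n4 (fail-walked)
[23] read 'b'  n4⇒n5
[24] read 'd'  n5⇒n6
[25] read 'a'  n6⇒n7  ** P1@[21:25]
[26] read 'd'  n7⇒n0 (fail-walked)
[27] read 'a'  n0⇒n3
[28] read 'd'  n3⇒n0 (fail-walked)
[29] read 'e'  n0⇒n8
[30] read 'b'  n8⇒n9
[31] read 'c'  n9⇒n1 (fail-walked)
[32] read 'b'  n1⇒n14 (fail-walked)
[33] read 'c'  n14⇒n1 (fail-walked)
[34] read 'd'  n1⇒n0 (fail-walked)
[35] read 'c'  n0⇒n1
[36] read 'c'  n1⇒n2  ** P0@[35:36]
[37] read 'c'  n2⇒n2 (fail-walked)  ** P0@[36:37]
[38] read 'd'  n2⇒n0 (fail-walked)
[39] read 'e'  n0⇒n8
[40] read 'b'  n8⇒n9
[41] read 'a'  n9⇒n10
[42] read 'c'  n10⇒n11
[43] read 'e'  n11⇒n12
[44] read 'a'  n12⇒n13  ** P2@[39:44],P3@[40:44]

Matches: [[1,0],[2,0],[3,0],[8,3],[13,1],[20,3],[25,1],[36,0],[37,0],[44,2],[44,3]]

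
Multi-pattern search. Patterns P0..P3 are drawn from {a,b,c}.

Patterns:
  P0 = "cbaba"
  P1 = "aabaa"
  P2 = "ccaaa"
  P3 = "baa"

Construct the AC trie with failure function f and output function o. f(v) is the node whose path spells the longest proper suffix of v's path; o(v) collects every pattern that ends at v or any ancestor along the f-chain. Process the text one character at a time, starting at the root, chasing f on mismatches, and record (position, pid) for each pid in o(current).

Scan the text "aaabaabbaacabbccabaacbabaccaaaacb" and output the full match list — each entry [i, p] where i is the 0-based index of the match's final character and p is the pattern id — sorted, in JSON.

Build automaton:
Trie (insert patterns):
  0='ε' goto a→6 b→15 c→1
  1='c' goto b→2 c→11
  2='cb' goto a→3
  3='cba' goto b→4
  4='cbab' goto a→5
  5='cbaba' goto ·  ←P0
  6='a' goto a→7
  7='aa' goto b→8
  8='aab' goto a→9
  9='aaba' goto a→10
  10='aabaa' goto ·  ←P1
  11='cc' goto a→12
  12='cca' goto a→13
  13='ccaa' goto a→14
  14='ccaaa' goto ·  ←P2
  15='b' goto a→16
  16='ba' goto a→17
  17='baa' goto ·  ←P3

Failure links (BFS by depth):
  n1('c'): parent n0 fail=0; on 'c' 0 → fail=0;  out ∅∪∅=∅
  n6('a'): parent n0 fail=0; on 'a' 0 → fail=0;  out ∅∪∅=∅
  n15('b'): parent n0 fail=0; on 'b' 0 → fail=0;  out ∅∪∅=∅
  n2('cb'): parent n1 fail=0; on 'b' 0 → fail=15;  out ∅∪∅=∅
  n7('aa'): parent n6 fail=0; on 'a' 0 → fail=6;  out ∅∪∅=∅
  n11('cc'): parent n1 fail=0; on 'c' 0 → fail=1;  out ∅∪∅=∅
  n16('ba'): parent n15 fail=0; on 'a' 0 → fail=6;  out ∅∪∅=∅
  n3('cba'): parent n2 fail=15; on 'a' 15 → fail=16;  out ∅∪∅=∅
  n8('aab'): parent n7 fail=6; on 'b' 6→0 → fail=15;  out ∅∪∅=∅
  n12('cca'): parent n11 fail=1; on 'a' 1→0 → fail=6;  out ∅∪∅=∅
  n17('baa'): parent n16 fail=6; on 'a' 6 → fail=7;  out {3}∪∅={3}
  n4('cbab'): parent n3 fail=16; on 'b' 16→6→0 → fail=15;  out ∅∪∅=∅
  n9('aaba'): parent n8 fail=15; on 'a' 15 → fail=16;  out ∅∪∅=∅
  n13('ccaa'): parent n12 fail=6; on 'a' 6 → fail=7;  out ∅∪∅=∅
  n5('cbaba'): parent n4 fail=15; on 'a' 15 → fail=16;  out {0}∪∅={0}
  n10('aabaa'): parent n9 fail=16; on 'a' 16 → fail=17;  out {1}∪{3}={1,3}
  n14('ccaaa'): parent n13 fail=7; on 'a' 7→6 → fail=7;  out {2}∪∅={2}

Scan:
pos 0 'a': at 6
pos 1 'a': at 7
pos 2 'a': at 7 ·f
pos 3 'b': at 8
pos 4 'a': at 9
pos 5 'a': at 10  emit P1@[1:5],P3@[3:5]
pos 6 'b': at 8 ·f
pos 7 'b': at 15 ·f
pos 8 'a': at 16
pos 9 'a': at 17  emit P3@[7:9]
pos 10 'c': at 1 ·f
pos 11 'a': at 6 ·f
pos 12 'b': at 15 ·f
pos 13 'b': at 15 ·f
pos 14 'c': at 1 ·f
pos 15 'c': at 11
pos 16 'a': at 12
pos 17 'b': at 15 ·f
pos 18 'a': at 16
pos 19 'a': at 17  emit P3@[17:19]
pos 20 'c': at 1 ·f
pos 21 'b': at 2
pos 22 'a': at 3
pos 23 'b': at 4
pos 24 'a': at 5  emit P0@[20:24]
pos 25 'c': at 1 ·f
pos 26 'c': at 11
pos 27 'a': at 12
pos 28 'a': at 13
pos 29 'a': at 14  emit P2@[25:29]
pos 30 'a': at 7 ·f
pos 31 'c': at 1 ·f
pos 32 'b': at 2

All matches (sorted): [[5,1],[5,3],[9,3],[19,3],[24,0],[29,2]]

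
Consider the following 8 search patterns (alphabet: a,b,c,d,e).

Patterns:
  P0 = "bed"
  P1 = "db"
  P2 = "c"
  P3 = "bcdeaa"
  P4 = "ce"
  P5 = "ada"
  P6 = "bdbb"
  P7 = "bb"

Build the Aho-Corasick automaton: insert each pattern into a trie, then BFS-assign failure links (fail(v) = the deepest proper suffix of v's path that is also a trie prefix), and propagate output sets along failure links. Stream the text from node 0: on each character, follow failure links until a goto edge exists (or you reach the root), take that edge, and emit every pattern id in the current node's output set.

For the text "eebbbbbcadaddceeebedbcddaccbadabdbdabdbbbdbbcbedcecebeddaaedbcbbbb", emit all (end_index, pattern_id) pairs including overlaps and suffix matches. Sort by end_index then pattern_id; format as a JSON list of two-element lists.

Build automaton:
Trie (insert patterns):
  n0 'ε': a→13 b→1 c→6 d→4
  n1 'b': b→19 c→7 d→16 e→2
  n2 'be': d→3
  n3 'bed': ·  [P0 ends]
  n4 'd': b→5
  n5 'db': ·  [P1 ends]
  n6 'c': e→12  [P2 ends]
  n7 'bc': d→8
  n8 'bcd': e→9
  n9 'bcde': a→10
  n10 'bcdea': a→11
  n11 'bcdeaa': ·  [P3 ends]
  n12 'ce': ·  [P4 ends]
  n13 'a': d→14
  n14 'ad': a→15
  n15 'ada': ·  [P5 ends]
  n16 'bd': b→17
  n17 'bdb': b→18
  n18 'bdbb': ·  [P6 ends]
  n19 'bb': ·  [P7 ends]

Failure links (BFS by depth):
  n1('b'): parent n0 fail=0; on 'b' 0 → fail=0;  out ∅∪∅=∅
  n4('d'): parent n0 fail=0; on 'd' 0 → fail=0;  out ∅∪∅=∅
  n6('c'): parent n0 fail=0; on 'c' 0 → fail=0;  out {2}∪∅={2}
  n13('a'): parent n0 fail=0; on 'a' 0 → fail=0;  out ∅∪∅=∅
  n2('be'): parent n1 fail=0; on 'e' 0 → fail=0;  out ∅∪∅=∅
  n5('db'): parent n4 fail=0; on 'b' 0 → fail=1;  out {1}∪∅={1}
  n7('bc'): parent n1 fail=0; on 'c' 0 → fail=6;  out ∅∪{2}={2}
  n12('ce'): parent n6 fail=0; on 'e' 0 → fail=0;  out {4}∪∅={4}
  n14('ad'): parent n13 fail=0; on 'd' 0 → fail=4;  out ∅∪∅=∅
  n16('bd'): parent n1 fail=0; on 'd' 0 → fail=4;  out ∅∪∅=∅
  n19('bb'): parent n1 fail=0; on 'b' 0 → fail=1;  out {7}∪∅={7}
  n3('bed'): parent n2 fail=0; on 'd' 0 → fail=4;  out {0}∪∅={0}
  n8('bcd'): parent n7 fail=6; on 'd' 6→0 → fail=4;  out ∅∪∅=∅
  n15('ada'): parent n14 fail=4; on 'a' 4→0 → fail=13;  out {5}∪∅={5}
  n17('bdb'): parent n16 fail=4; on 'b' 4 → fail=5;  out ∅∪{1}={1}
  n9('bcde'): parent n8 fail=4; on 'e' 4→0 → fail=0;  out ∅∪∅=∅
  n18('bdbb'): parent n17 fail=5; on 'b' 5→1 → fail=19;  out {6}∪{7}={6,7}
  n10('bcdea'): parent n9 fail=0; on 'a' 0 → fail=13;  out ∅∪∅=∅
  n11('bcdeaa'): parent n10 fail=13; on 'a' 13→0 → fail=13;  out {3}∪∅={3}

Text stream:
[0] read 'e'  n0⇒n0
[1] read 'e'  n0⇒n0
[2] read 'b'  n0⇒n1
[3] read 'b'  n1⇒n19  ** P7@[2:3]
[4] read 'b'  n19⇒n19 (fail-walked)  ** P7@[3:4]
[5] read 'b'  n19⇒n19 (fail-walked)  ** P7@[4:5]
[6] read 'b'  n19⇒n19 (fail-walked)  ** P7@[5:6]
[7] read 'c'  n19⇒n7 (fail-walked)  ** P2@[7:7]
[8] read 'a'  n7⇒n13 (fail-walked)
[9] read 'd'  n13⇒n14
[10] read 'a'  n14⇒n15  ** P5@[8:10]
[11] read 'd'  n15⇒n14 (fail-walked)
[12] read 'd'  n14⇒n4 (fail-walked)
[13] read 'c'  n4⇒n6 (fail-walked)  ** P2@[13:13]
[14] read 'e'  n6⇒n12  ** P4@[13:14]
[15] read 'e'  n12⇒n0 (fail-walked)
[16] read 'e'  n0⇒n0
[17] read 'b'  n0⇒n1
[18] read 'e'  n1⇒n2
[19] read 'd'  n2⇒n3  ** P0@[17:19]
[20] read 'b'  n3⇒n5 (fail-walked)  ** P1@[19:20]
[21] read 'c'  n5⇒n7 (fail-walked)  ** P2@[21:21]
[22] read 'd'  n7⇒n8
[23] read 'd'  n8⇒n4 (fail-walked)
[24] read 'a'  n4⇒n13 (fail-walked)
[25] read 'c'  n13⇒n6 (fail-walked)  ** P2@[25:25]
[26] read 'c'  n6⇒n6 (fail-walked)  ** P2@[26:26]
[27] read 'b'  n6⇒n1 (fail-walked)
[28] read 'a'  n1⇒n13 (fail-walked)
[29] read 'd'  n13⇒n14
[30] read 'a'  n14⇒n15  ** P5@[28:30]
[31] read 'b'  n15⇒n1 (fail-walked)
[32] read 'd'  n1⇒n16
[33] read 'b'  n16⇒n17  ** P1@[32:33]
[34] read 'd'  n17⇒n16 (fail-walked)
[35] read 'a'  n16⇒n13 (fail-walked)
[36] read 'b'  n13⇒n1 (fail-walked)
[37] read 'd'  n1⇒n16
[38] read 'b'  n16⇒n17  ** P1@[37:38]
[39] read 'b'  n17⇒n18  ** P6@[36:39],P7@[38:39]
[40] read 'b'  n18⇒n19 (fail-walked)  ** P7@[39:40]
[41] read 'd'  n19⇒n16 (fail-walked)
[42] read 'b'  n16⇒n17  ** P1@[41:42]
[43] read 'b'  n17⇒n18  ** P6@[40:43],P7@[42:43]
[44] read 'c'  n18⇒n7 (fail-walked)  ** P2@[44:44]
[45] read 'b'  n7⇒n1 (fail-walked)
[46] read 'e'  n1⇒n2
[47] read 'd'  n2⇒n3  ** P0@[45:47]
[48] read 'c'  n3⇒n6 (fail-walked)  ** P2@[48:48]
[49] read 'e'  n6⇒n12  ** P4@[48:49]
[50] read 'c'  n12⇒n6 (fail-walked)  ** P2@[50:50]
[51] read 'e'  n6⇒n12  ** P4@[50:51]
[52] read 'b'  n12⇒n1 (fail-walked)
[53] read 'e'  n1⇒n2
[54] read 'd'  n2⇒n3  ** P0@[52:54]
[55] read 'd'  n3⇒n4 (fail-walked)
[56] read 'a'  n4⇒n13 (fail-walked)
[57] read 'a'  n13⇒n13 (fail-walked)
[58] read 'e'  n13⇒n0 (fail-walked)
[59] read 'd'  n0⇒n4
[60] read 'b'  n4⇒n5  ** P1@[59:60]
[61] read 'c'  n5⇒n7 (fail-walked)  ** P2@[61:61]
[62] read 'b'  n7⇒n1 (fail-walked)
[63] read 'b'  n1⇒n19  ** P7@[62:63]
[64] read 'b'  n19⇒n19 (fail-walked)  ** P7@[63:64]
[65] read 'b'  n19⇒n19 (fail-walked)  ** P7@[64:65]

Matches: [[3,7],[4,7],[5,7],[6,7],[7,2],[10,5],[13,2],[14,4],[19,0],[20,1],[21,2],[25,2],[26,2],[30,5],[33,1],[38,1],[39,6],[39,7],[40,7],[42,1],[43,6],[43,7],[44,2],[47,0],[48,2],[49,4],[50,2],[51,4],[54,0],[60,1],[61,2],[63,7],[64,7],[65,7]]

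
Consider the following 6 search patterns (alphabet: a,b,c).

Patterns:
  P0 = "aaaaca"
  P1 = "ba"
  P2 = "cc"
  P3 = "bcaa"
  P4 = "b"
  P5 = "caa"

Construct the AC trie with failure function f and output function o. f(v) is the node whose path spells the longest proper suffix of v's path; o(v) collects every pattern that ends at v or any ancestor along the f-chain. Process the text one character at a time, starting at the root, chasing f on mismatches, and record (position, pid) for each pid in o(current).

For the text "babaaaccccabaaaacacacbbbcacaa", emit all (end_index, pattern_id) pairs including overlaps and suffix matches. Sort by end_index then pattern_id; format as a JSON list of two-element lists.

Build automaton:
Trie nodes:
  0='ε' goto a→1 b→7 c→9
  1='a' goto a→2
  2='aa' goto a→3
  3='aaa' goto a→4
  4='aaaa' goto c→5
  5='aaaac' goto a→6
  6='aaaaca' goto ·  ←P0
  7='b' goto a→8 c→11  ←P4
  8='ba' goto ·  ←P1
  9='c' goto a→14 c→10
  10='cc' goto ·  ←P2
  11='bc' goto a→12
  12='bca' goto a→13
  13='bcaa' goto ·  ←P3
  14='ca' goto a→15
  15='caa' goto ·  ←P5

Failure links (BFS by depth):
  fail(1) 'a': from fail(0)=0 chase 'a': 0 ⇒ 0;  out=∅∪out(0)=∅
  fail(7) 'b': from fail(0)=0 chase 'b': 0 ⇒ 0;  out={4}∪out(0)={4}
  fail(9) 'c': from fail(0)=0 chase 'c': 0 ⇒ 0;  out=∅∪out(0)=∅
  fail(2) 'aa': from fail(1)=0 chase 'a': 0 ⇒ 1;  out=∅∪out(1)=∅
  fail(8) 'ba': from fail(7)=0 chase 'a': 0 ⇒ 1;  out={1}∪out(1)={1}
  fail(10) 'cc': from fail(9)=0 chase 'c': 0 ⇒ 9;  out={2}∪out(9)={2}
  fail(11) 'bc': from fail(7)=0 chase 'c': 0 ⇒ 9;  out=∅∪out(9)=∅
  fail(14) 'ca': from fail(9)=0 chase 'a': 0 ⇒ 1;  out=∅∪out(1)=∅
  fail(3) 'aaa': from fail(2)=1 chase 'a': 1 ⇒ 2;  out=∅∪out(2)=∅
  fail(12) 'bca': from fail(11)=9 chase 'a': 9 ⇒ 14;  out=∅∪out(14)=∅
  fail(15) 'caa': from fail(14)=1 chase 'a': 1 ⇒ 2;  out={5}∪out(2)={5}
  fail(4) 'aaaa': from fail(3)=2 chase 'a': 2 ⇒ 3;  out=∅∪out(3)=∅
  fail(13) 'bcaa': from fail(12)=14 chase 'a': 14 ⇒ 15;  out={3}∪out(15)={3,5}
  fail(5) 'aaaac': from fail(4)=3 chase 'c': 3→2→1→0 ⇒ 9;  out=∅∪out(9)=∅
  fail(6) 'aaaaca': from fail(5)=9 chase 'a': 9 ⇒ 14;  out={0}∪out(14)={0}

Run:
[0] read 'b'  n0⇒n7  → match P4@[0:0]
[1] read 'a'  n7⇒n8  → match P1@[0:1]
[2] read 'b'  n8⇒n7 ·f  → match P4@[2:2]
[3] read 'a'  n7⇒n8  → match P1@[2:3]
[4] read 'a'  n8⇒n2 ·f
[5] read 'a'  n2⇒n3
[6] read 'c'  n3⇒n9 ·f
[7] read 'c'  n9⇒n10  → match P2@[6:7]
[8] read 'c'  n10⇒n10 ·f  → match P2@[7:8]
[9] read 'c'  n10⇒n10 ·f  → match P2@[8:9]
[10] read 'a'  n10⇒n14 ·f
[11] read 'b'  n14⇒n7 ·f  → match P4@[11:11]
[12] read 'a'  n7⇒n8  → match P1@[11:12]
[13] read 'a'  n8⇒n2 ·f
[14] read 'a'  n2⇒n3
[15] read 'a'  n3⇒n4
[16] read 'c'  n4⇒n5
[17] read 'a'  n5⇒n6  → match P0@[12:17]
[18] read 'c'  n6⇒n9 ·f
[19] read 'a'  n9⇒n14
[20] read 'c'  n14⇒n9 ·f
[21] read 'b'  n9⇒n7 ·f  → match P4@[21:21]
[22] read 'b'  n7⇒n7 ·f  → match P4@[22:22]
[23] read 'b'  n7⇒n7 ·f  → match P4@[23:23]
[24] read 'c'  n7⇒n11
[25] read 'a'  n11⇒n12
[26] read 'c'  n12⇒n9 ·f
[27] read 'a'  n9⇒n14
[28] read 'a'  n14⇒n15  → match P5@[26:28]

Result: [[0,4],[1,1],[2,4],[3,1],[7,2],[8,2],[9,2],[11,4],[12,1],[17,0],[21,4],[22,4],[23,4],[28,5]]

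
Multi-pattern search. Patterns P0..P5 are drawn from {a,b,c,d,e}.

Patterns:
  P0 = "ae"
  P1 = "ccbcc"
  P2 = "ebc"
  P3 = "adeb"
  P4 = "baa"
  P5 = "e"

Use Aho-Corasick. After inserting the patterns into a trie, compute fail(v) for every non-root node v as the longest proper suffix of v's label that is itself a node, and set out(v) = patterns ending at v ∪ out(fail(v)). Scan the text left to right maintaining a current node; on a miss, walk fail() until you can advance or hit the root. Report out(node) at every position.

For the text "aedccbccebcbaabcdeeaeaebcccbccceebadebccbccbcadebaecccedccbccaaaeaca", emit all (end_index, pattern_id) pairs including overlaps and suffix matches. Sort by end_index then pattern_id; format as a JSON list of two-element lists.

Build automaton:
Trie (insert patterns):
  0='ε' goto a→1 b→14 c→3 e→8
  1='a' goto d→11 e→2
  2='ae' goto ·  ←P0
  3='c' goto c→4
  4='cc' goto b→5
  5='ccb' goto c→6
  6='ccbc' goto c→7
  7='ccbcc' goto ·  ←P1
  8='e' goto b→9  ←P5
  9='eb' goto c→10
  10='ebc' goto ·  ←P2
  11='ad' goto e→12
  12='ade' goto b→13
  13='adeb' goto ·  ←P3
  14='b' goto a→15
  15='ba' goto a→16
  16='baa' goto ·  ←P4

BFS fail/out derivation:
  n1('a'): parent n0 fail=0; on 'a' 0 → fail=0;  out ∅∪∅=∅
  n3('c'): parent n0 fail=0; on 'c' 0 → fail=0;  out ∅∪∅=∅
  n8('e'): parent n0 fail=0; on 'e' 0 → fail=0;  out {5}∪∅={5}
  n14('b'): parent n0 fail=0; on 'b' 0 → fail=0;  out ∅∪∅=∅
  n2('ae'): parent n1 fail=0; on 'e' 0 → fail=8;  out {0}∪{5}={0,5}
  n4('cc'): parent n3 fail=0; on 'c' 0 → fail=3;  out ∅∪∅=∅
  n9('eb'): parent n8 fail=0; on 'b' 0 → fail=14;  out ∅∪∅=∅
  n11('ad'): parent n1 fail=0; on 'd' 0 → fail=0;  out ∅∪∅=∅
  n15('ba'): parent n14 fail=0; on 'a' 0 → fail=1;  out ∅∪∅=∅
  n5('ccb'): parent n4 fail=3; on 'b' 3→0 → fail=14;  out ∅∪∅=∅
  n10('ebc'): parent n9 fail=14; on 'c' 14→0 → fail=3;  out {2}∪∅={2}
  n12('ade'): parent n11 fail=0; on 'e' 0 → fail=8;  out ∅∪{5}={5}
  n16('baa'): parent n15 fail=1; on 'a' 1→0 → fail=1;  out {4}∪∅={4}
  n6('ccbc'): parent n5 fail=14; on 'c' 14→0 → fail=3;  out ∅∪∅=∅
  n13('adeb'): parent n12 fail=8; on 'b' 8 → fail=9;  out {3}∪∅={3}
  n7('ccbcc'): parent n6 fail=3; on 'c' 3 → fail=4;  out {1}∪∅={1}

Run:
pos 0 'a': at 1
pos 1 'e': at 2  emit P0@[0:1],P5@[1:1]
pos 2 'd': at 0 (via fail)
pos 3 'c': at 3
pos 4 'c': at 4
pos 5 'b': at 5
pos 6 'c': at 6
pos 7 'c': at 7  emit P1@[3:7]
pos 8 'e': at 8 (via fail)  emit P5@[8:8]
pos 9 'b': at 9
pos 10 'c': at 10  emit P2@[8:10]
pos 11 'b': at 14 (via fail)
pos 12 'a': at 15
pos 13 'a': at 16  emit P4@[11:13]
pos 14 'b': at 14 (via fail)
pos 15 'c': at 3 (via fail)
pos 16 'd': at 0 (via fail)
pos 17 'e': at 8  emit P5@[17:17]
pos 18 'e': at 8 (via fail)  emit P5@[18:18]
pos 19 'a': at 1 (via fail)
pos 20 'e': at 2  emit P0@[19:20],P5@[20:20]
pos 21 'a': at 1 (via fail)
pos 22 'e': at 2  emit P0@[21:22],P5@[22:22]
pos 23 'b': at 9 (via fail)
pos 24 'c': at 10  emit P2@[22:24]
pos 25 'c': at 4 (via fail)
pos 26 'c': at 4 (via fail)
pos 27 'b': at 5
pos 28 'c': at 6
pos 29 'c': at 7  emit P1@[25:29]
pos 30 'c': at 4 (via fail)
pos 31 'e': at 8 (via fail)  emit P5@[31:31]
pos 32 'e': at 8 (via fail)  emit P5@[32:32]
pos 33 'b': at 9
pos 34 'a': at 15 (via fail)
pos 35 'd': at 11 (via fail)
pos 36 'e': at 12  emit P5@[36:36]
pos 37 'b': at 13  emit P3@[34:37]
pos 38 'c': at 10 (via fail)  emit P2@[36:38]
pos 39 'c': at 4 (via fail)
pos 40 'b': at 5
pos 41 'c': at 6
pos 42 'c': at 7  emit P1@[38:42]
pos 43 'b': at 5 (via fail)
pos 44 'c': at 6
pos 45 'a': at 1 (via fail)
pos 46 'd': at 11
pos 47 'e': at 12  emit P5@[47:47]
pos 48 'b': at 13  emit P3@[45:48]
pos 49 'a': at 15 (via fail)
pos 50 'e': at 2 (via fail)  emit P0@[49:50],P5@[50:50]
pos 51 'c': at 3 (via fail)
pos 52 'c': at 4
pos 53 'c': at 4 (via fail)
pos 54 'e': at 8 (via fail)  emit P5@[54:54]
pos 55 'd': at 0 (via fail)
pos 56 'c': at 3
pos 57 'c': at 4
pos 58 'b': at 5
pos 59 'c': at 6
pos 60 'c': at 7  emit P1@[56:60]
pos 61 'a': at 1 (via fail)
pos 62 'a': at 1 (via fail)
pos 63 'a': at 1 (via fail)
pos 64 'e': at 2  emit P0@[63:64],P5@[64:64]
pos 65 'a': at 1 (via fail)
pos 66 'c': at 3 (via fail)
pos 67 'a': at 1 (via fail)

Matches: [[1,0],[1,5],[7,1],[8,5],[10,2],[13,4],[17,5],[18,5],[20,0],[20,5],[22,0],[22,5],[24,2],[29,1],[31,5],[32,5],[36,5],[37,3],[38,2],[42,1],[47,5],[48,3],[50,0],[50,5],[54,5],[60,1],[64,0],[64,5]]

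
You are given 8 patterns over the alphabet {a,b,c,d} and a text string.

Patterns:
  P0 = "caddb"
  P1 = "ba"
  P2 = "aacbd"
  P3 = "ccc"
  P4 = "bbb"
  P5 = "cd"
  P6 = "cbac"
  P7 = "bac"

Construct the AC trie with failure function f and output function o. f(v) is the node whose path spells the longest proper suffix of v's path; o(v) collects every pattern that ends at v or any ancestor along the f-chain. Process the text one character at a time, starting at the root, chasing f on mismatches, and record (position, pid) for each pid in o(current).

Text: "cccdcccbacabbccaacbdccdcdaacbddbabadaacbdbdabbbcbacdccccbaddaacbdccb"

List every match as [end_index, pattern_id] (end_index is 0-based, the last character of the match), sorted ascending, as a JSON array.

Build automaton:
Trie (insert patterns):
  0='ε' goto a→8 b→6 c→1
  1='c' goto a→2 b→18 c→13 d→17
  2='ca' goto d→3
  3='cad' goto d→4
  4='cadd' goto b→5
  5='caddb' goto ·  [P0 ends]
  6='b' goto a→7 b→15
  7='ba' goto c→21  [P1 ends]
  8='a' goto a→9
  9='aa' goto c→10
  10='aac' goto b→11
  11='aacb' goto d→12
  12='aacbd' goto ·  [P2 ends]
  13='cc' goto c→14
  14='ccc' goto ·  [P3 ends]
  15='bb' goto b→16
  16='bbb' goto ·  [P4 ends]
  17='cd' goto ·  [P5 ends]
  18='cb' goto a→19
  19='cba' goto c→20
  20='cbac' goto ·  [P6 ends]
  21='bac' goto ·  [P7 ends]

Failure links (BFS by depth):
  fail(1) 'c': from fail(0)=0 chase 'c': 0 ⇒ 0;  out=∅∪out(0)=∅
  fail(6) 'b': from fail(0)=0 chase 'b': 0 ⇒ 0;  out=∅∪out(0)=∅
  fail(8) 'a': from fail(0)=0 chase 'a': 0 ⇒ 0;  out=∅∪out(0)=∅
  fail(2) 'ca': from fail(1)=0 chase 'a': 0 ⇒ 8;  out=∅∪out(8)=∅
  fail(7) 'ba': from fail(6)=0 chase 'a': 0 ⇒ 8;  out={1}∪out(8)={1}
  fail(9) 'aa': from fail(8)=0 chase 'a': 0 ⇒ 8;  out=∅∪out(8)=∅
  fail(13) 'cc': from fail(1)=0 chase 'c': 0 ⇒ 1;  out=∅∪out(1)=∅
  fail(15) 'bb': from fail(6)=0 chase 'b': 0 ⇒ 6;  out=∅∪out(6)=∅
  fail(17) 'cd': from fail(1)=0 chase 'd': 0 ⇒ 0;  out={5}∪out(0)={5}
  fail(18) 'cb': from fail(1)=0 chase 'b': 0 ⇒ 6;  out=∅∪out(6)=∅
  fail(3) 'cad': from fail(2)=8 chase 'd': 8→0 ⇒ 0;  out=∅∪out(0)=∅
  fail(10) 'aac': from fail(9)=8 chase 'c': 8→0 ⇒ 1;  out=∅∪out(1)=∅
  fail(14) 'ccc': from fail(13)=1 chase 'c': 1 ⇒ 13;  out={3}∪out(13)={3}
  fail(16) 'bbb': from fail(15)=6 chase 'b': 6 ⇒ 15;  out={4}∪out(15)={4}
  fail(19) 'cba': from fail(18)=6 chase 'a': 6 ⇒ 7;  out=∅∪out(7)={1}
  fail(21) 'bac': from fail(7)=8 chase 'c': 8→0 ⇒ 1;  out={7}∪out(1)={7}
  fail(4) 'cadd': from fail(3)=0 chase 'd': 0 ⇒ 0;  out=∅∪out(0)=∅
  fail(11) 'aacb': from fail(10)=1 chase 'b': 1 ⇒ 18;  out=∅∪out(18)=∅
  fail(20) 'cbac': from fail(19)=7 chase 'c': 7 ⇒ 21;  out={6}∪out(21)={6,7}
  fail(5) 'caddb': from fail(4)=0 chase 'b': 0 ⇒ 6;  out={0}∪out(6)={0}
  fail(12) 'aacbd': from fail(11)=18 chase 'd': 18→6→0 ⇒ 0;  out={2}∪out(0)={2}

Run:
pos 0 'c': at 1
pos 1 'c': at 13
pos 2 'c': at 14  → match P3@[0:2]
pos 3 'd': at 17 ·f  → match P5@[2:3]
pos 4 'c': at 1 ·f
pos 5 'c': at 13
pos 6 'c': at 14  → match P3@[4:6]
pos 7 'b': at 18 ·f
pos 8 'a': at 19  → match P1@[7:8]
pos 9 'c': at 20  → match P6@[6:9],P7@[7:9]
pos 10 'a': at 2 ·f
pos 11 'b': at 6 ·f
pos 12 'b': at 15
pos 13 'c': at 1 ·f
pos 14 'c': at 13
pos 15 'a': at 2 ·f
pos 16 'a': at 9 ·f
pos 17 'c': at 10
pos 18 'b': at 11
pos 19 'd': at 12  → match P2@[15:19]
pos 20 'c': at 1 ·f
pos 21 'c': at 13
pos 22 'd': at 17 ·f  → match P5@[21:22]
pos 23 'c': at 1 ·f
pos 24 'd': at 17  → match P5@[23:24]
pos 25 'a': at 8 ·f
pos 26 'a': at 9
pos 27 'c': at 10
pos 28 'b': at 11
pos 29 'd': at 12  → match P2@[25:29]
pos 30 'd': at 0 ·f
pos 31 'b': at 6
pos 32 'a': at 7  → match P1@[31:32]
pos 33 'b': at 6 ·f
pos 34 'a': at 7  → match P1@[33:34]
pos 35 'd': at 0 ·f
pos 36 'a': at 8
pos 37 'a': at 9
pos 38 'c': at 10
pos 39 'b': at 11
pos 40 'd': at 12  → match P2@[36:40]
pos 41 'b': at 6 ·f
pos 42 'd': at 0 ·f
pos 43 'a': at 8
pos 44 'b': at 6 ·f
pos 45 'b': at 15
pos 46 'b': at 16  → match P4@[44:46]
pos 47 'c': at 1 ·f
pos 48 'b': at 18
pos 49 'a': at 19  → match P1@[48:49]
pos 50 'c': at 20  → match P6@[47:50],P7@[48:50]
pos 51 'd': at 17 ·f  → match P5@[50:51]
pos 52 'c': at 1 ·f
pos 53 'c': at 13
pos 54 'c': at 14  → match P3@[52:54]
pos 55 'c': at 14 ·f  → match P3@[53:55]
pos 56 'b': at 18 ·f
pos 57 'a': at 19  → match P1@[56:57]
pos 58 'd': at 0 ·f
pos 59 'd': at 0
pos 60 'a': at 8
pos 61 'a': at 9
pos 62 'c': at 10
pos 63 'b': at 11
pos 64 'd': at 12  → match P2@[60:64]
pos 65 'c': at 1 ·f
pos 66 'c': at 13
pos 67 'b': at 18 ·f

Result: [[2,3],[3,5],[6,3],[8,1],[9,6],[9,7],[19,2],[22,5],[24,5],[29,2],[32,1],[34,1],[40,2],[46,4],[49,1],[50,6],[50,7],[51,5],[54,3],[55,3],[57,1],[64,2]]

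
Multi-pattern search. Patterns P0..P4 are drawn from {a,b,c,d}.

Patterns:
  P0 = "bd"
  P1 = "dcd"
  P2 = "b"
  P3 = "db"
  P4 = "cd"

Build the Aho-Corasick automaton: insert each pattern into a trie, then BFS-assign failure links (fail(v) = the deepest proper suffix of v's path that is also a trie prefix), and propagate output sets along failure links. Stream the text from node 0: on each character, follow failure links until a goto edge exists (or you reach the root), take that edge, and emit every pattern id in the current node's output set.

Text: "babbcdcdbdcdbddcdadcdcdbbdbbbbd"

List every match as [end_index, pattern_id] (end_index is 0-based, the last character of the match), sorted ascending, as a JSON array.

Build:
Trie nodes:
  n0 'ε': b→1 c→7 d→3
  n1 'b': d→2  ←P2
  n2 'bd': ·  ←P0
  n3 'd': b→6 c→4
  n4 'dc': d→5
  n5 'dcd': ·  ←P1
  n6 'db': ·  ←P3
  n7 'c': d→8
  n8 'cd': ·  ←P4

BFS fail/out derivation:
  n1('b'): parent n0 fail=0; on 'b' 0 → fail=0;  out {2}∪∅={2}
  n3('d'): parent n0 fail=0; on 'd' 0 → fail=0;  out ∅∪∅=∅
  n7('c'): parent n0 fail=0; on 'c' 0 → fail=0;  out ∅∪∅=∅
  n2('bd'): parent n1 fail=0; on 'd' 0 → fail=3;  out {0}∪∅={0}
  n4('dc'): parent n3 fail=0; on 'c' 0 → fail=7;  out ∅∪∅=∅
  n6('db'): parent n3 fail=0; on 'b' 0 → fail=1;  out {3}∪{2}={2,3}
  n8('cd'): parent n7 fail=0; on 'd' 0 → fail=3;  out {4}∪∅={4}
  n5('dcd'): parent n4 fail=7; on 'd' 7 → fail=8;  out {1}∪{4}={1,4}

Run:
i=0 'b': node 0→1  → match P2@[0:0]
i=1 'a': node 1→0 (fail-walked)
i=2 'b': node 0→1  → match P2@[2:2]
i=3 'b': node 1→1 (fail-walked)  → match P2@[3:3]
i=4 'c': node 1→7 (fail-walked)
i=5 'd': node 7→8  → match P4@[4:5]
i=6 'c': node 8→4 (fail-walked)
i=7 'd': node 4→5  → match P1@[5:7],P4@[6:7]
i=8 'b': node 5→6 (fail-walked)  → match P2@[8:8],P3@[7:8]
i=9 'd': node 6→2 (fail-walked)  → match P0@[8:9]
i=10 'c': node 2→4 (fail-walked)
i=11 'd': node 4→5  → match P1@[9:11],P4@[10:11]
i=12 'b': node 5→6 (fail-walked)  → match P2@[12:12],P3@[11:12]
i=13 'd': node 6→2 (fail-walked)  → match P0@[12:13]
i=14 'd': node 2→3 (fail-walked)
i=15 'c': node 3→4
i=16 'd': node 4→5  → match P1@[14:16],P4@[15:16]
i=17 'a': node 5→0 (fail-walked)
i=18 'd': node 0→3
i=19 'c': node 3→4
i=20 'd': node 4→5  → match P1@[18:20],P4@[19:20]
i=21 'c': node 5→4 (fail-walked)
i=22 'd': node 4→5  → match P1@[20:22],P4@[21:22]
i=23 'b': node 5→6 (fail-walked)  → match P2@[23:23],P3@[22:23]
i=24 'b': node 6→1 (fail-walked)  → match P2@[24:24]
i=25 'd': node 1→2  → match P0@[24:25]
i=26 'b': node 2→6 (fail-walked)  → match P2@[26:26],P3@[25:26]
i=27 'b': node 6→1 (fail-walked)  → match P2@[27:27]
i=28 'b': node 1→1 (fail-walked)  → match P2@[28:28]
i=29 'b': node 1→1 (fail-walked)  → match P2@[29:29]
i=30 'd': node 1→2  → match P0@[29:30]

All matches (sorted): [[0,2],[2,2],[3,2],[5,4],[7,1],[7,4],[8,2],[8,3],[9,0],[11,1],[11,4],[12,2],[12,3],[13,0],[16,1],[16,4],[20,1],[20,4],[22,1],[22,4],[23,2],[23,3],[24,2],[25,0],[26,2],[26,3],[27,2],[28,2],[29,2],[30,0]]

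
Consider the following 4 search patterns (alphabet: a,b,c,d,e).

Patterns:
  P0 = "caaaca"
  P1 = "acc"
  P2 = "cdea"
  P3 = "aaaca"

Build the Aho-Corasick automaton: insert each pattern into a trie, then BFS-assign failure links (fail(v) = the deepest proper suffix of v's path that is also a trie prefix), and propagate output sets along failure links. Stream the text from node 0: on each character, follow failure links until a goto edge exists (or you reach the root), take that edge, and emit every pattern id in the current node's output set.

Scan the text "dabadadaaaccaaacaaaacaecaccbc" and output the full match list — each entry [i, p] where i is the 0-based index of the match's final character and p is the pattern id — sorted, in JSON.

Build automaton:
Trie nodes:
  n0 'ε': a→7 c→1
  n1 'c': a→2 d→10
  n2 'ca': a→3
  n3 'caa': a→4
  n4 'caaa': c→5
  n5 'caaac': a→6
  n6 'caaaca': ·  [P0 ends]
  n7 'a': a→13 c→8
  n8 'ac': c→9
  n9 'acc': ·  [P1 ends]
  n10 'cd': e→11
  n11 'cde': a→12
  n12 'cdea': ·  [P2 ends]
  n13 'aa': a→14
  n14 'aaa': c→15
  n15 'aaac': a→16
  n16 'aaaca': ·  [P3 ends]

Failure links (BFS by depth):
  n1('c'): parent n0 fail=0; on 'c' 0 → fail=0;  out ∅∪∅=∅
  n7('a'): parent n0 fail=0; on 'a' 0 → fail=0;  out ∅∪∅=∅
  n2('ca'): parent n1 fail=0; on 'a' 0 → fail=7;  out ∅∪∅=∅
  n8('ac'): parent n7 fail=0; on 'c' 0 → fail=1;  out ∅∪∅=∅
  n10('cd'): parent n1 fail=0; on 'd' 0 → fail=0;  out ∅∪∅=∅
  n13('aa'): parent n7 fail=0; on 'a' 0 → fail=7;  out ∅∪∅=∅
  n3('caa'): parent n2 fail=7; on 'a' 7 → fail=13;  out ∅∪∅=∅
  n9('acc'): parent n8 fail=1; on 'c' 1→0 → fail=1;  out {1}∪∅={1}
  n11('cde'): parent n10 fail=0; on 'e' 0 → fail=0;  out ∅∪∅=∅
  n14('aaa'): parent n13 fail=7; on 'a' 7 → fail=13;  out ∅∪∅=∅
  n4('caaa'): parent n3 fail=13; on 'a' 13 → fail=14;  out ∅∪∅=∅
  n12('cdea'): parent n11 fail=0; on 'a' 0 → fail=7;  out {2}∪∅={2}
  n15('aaac'): parent n14 fail=13; on 'c' 13→7 → fail=8;  out ∅∪∅=∅
  n5('caaac'): parent n4 fail=14; on 'c' 14 → fail=15;  out ∅∪∅=∅
  n16('aaaca'): parent n15 fail=8; on 'a' 8→1 → fail=2;  out {3}∪∅={3}
  n6('caaaca'): parent n5 fail=15; on 'a' 15 → fail=16;  out {0}∪{3}={0,3}

Text stream:
pos 0 'd': at 0
pos 1 'a': at 7
pos 2 'b': at 0 (via fail)
pos 3 'a': at 7
pos 4 'd': at 0 (via fail)
pos 5 'a': at 7
pos 6 'd': at 0 (via fail)
pos 7 'a': at 7
pos 8 'a': at 13
pos 9 'a': at 14
pos 10 'c': at 15
pos 11 'c': at 9 (via fail)  emit P1@[9:11]
pos 12 'a': at 2 (via fail)
pos 13 'a': at 3
pos 14 'a': at 4
pos 15 'c': at 5
pos 16 'a': at 6  emit P0@[11:16],P3@[12:16]
pos 17 'a': at 3 (via fail)
pos 18 'a': at 4
pos 19 'a': at 14 (via fail)
pos 20 'c': at 15
pos 21 'a': at 16  emit P3@[17:21]
pos 22 'e': at 0 (via fail)
pos 23 'c': at 1
pos 24 'a': at 2
pos 25 'c': at 8 (via fail)
pos 26 'c': at 9  emit P1@[24:26]
pos 27 'b': at 0 (via fail)
pos 28 'c': at 1

Matches: [[11,1],[16,0],[16,3],[21,3],[26,1]]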